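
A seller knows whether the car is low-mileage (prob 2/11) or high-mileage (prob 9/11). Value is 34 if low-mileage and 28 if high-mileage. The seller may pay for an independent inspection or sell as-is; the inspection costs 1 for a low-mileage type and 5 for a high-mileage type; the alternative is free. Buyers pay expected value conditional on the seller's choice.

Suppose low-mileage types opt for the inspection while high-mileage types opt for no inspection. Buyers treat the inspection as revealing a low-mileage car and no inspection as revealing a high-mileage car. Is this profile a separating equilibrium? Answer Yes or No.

No

Under these beliefs, the inspection earns price 34 and no inspection earns price 28.
low-mileage: the inspection nets 34 − 1 = 33; no inspection nets 28. low-mileage prefers the inspection.
high-mileage: the inspection nets 34 − 5 = 29; no inspection nets 28. high-mileage would deviate to the inspection.
high-mileage has a profitable deviation, so the profile is not an equilibrium.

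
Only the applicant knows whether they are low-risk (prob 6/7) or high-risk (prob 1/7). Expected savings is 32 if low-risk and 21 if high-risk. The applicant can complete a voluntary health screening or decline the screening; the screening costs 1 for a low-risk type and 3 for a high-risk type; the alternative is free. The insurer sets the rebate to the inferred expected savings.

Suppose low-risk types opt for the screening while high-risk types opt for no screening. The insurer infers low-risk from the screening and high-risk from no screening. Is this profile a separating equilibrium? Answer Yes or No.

Under these beliefs, the screening earns rebate 32 and no screening earns rebate 21.
low-risk: the screening nets 32 − 1 = 31; no screening nets 21. low-risk prefers the screening.
high-risk: the screening nets 32 − 3 = 29; no screening nets 21. high-risk would deviate to the screening.
high-risk has a profitable deviation, so the profile is not an equilibrium.

No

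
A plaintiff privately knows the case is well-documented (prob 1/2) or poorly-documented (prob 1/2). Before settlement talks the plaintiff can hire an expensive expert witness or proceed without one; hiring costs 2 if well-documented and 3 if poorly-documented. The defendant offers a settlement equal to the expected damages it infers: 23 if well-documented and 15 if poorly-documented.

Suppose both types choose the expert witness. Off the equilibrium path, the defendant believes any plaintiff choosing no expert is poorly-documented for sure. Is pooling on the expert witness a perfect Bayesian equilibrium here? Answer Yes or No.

Yes

On path, the defendant holds the prior and pays 1/2·23 + 1/2·15 = 19. Off path (no expert), believing poorly-documented, it pays 15.
well-documented: the expert witness nets 19 − 2 = 17; no expert nets 15. well-documented stays.
poorly-documented: the expert witness nets 19 − 3 = 16; no expert nets 15. poorly-documented stays.
No type deviates, so pooling is sustained.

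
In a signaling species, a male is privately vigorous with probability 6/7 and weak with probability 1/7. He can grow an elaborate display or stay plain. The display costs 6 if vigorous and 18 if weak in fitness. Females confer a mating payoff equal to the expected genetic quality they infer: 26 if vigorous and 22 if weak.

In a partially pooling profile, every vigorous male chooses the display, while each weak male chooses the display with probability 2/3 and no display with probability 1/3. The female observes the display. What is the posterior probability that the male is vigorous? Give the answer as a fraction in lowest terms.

P(the display) = (6/7)·1 + (1/7)·(2/3) = 20/21.
By Bayes' rule, P(vigorous | the display) = (6/7) / (20/21) = 9/10.

9/10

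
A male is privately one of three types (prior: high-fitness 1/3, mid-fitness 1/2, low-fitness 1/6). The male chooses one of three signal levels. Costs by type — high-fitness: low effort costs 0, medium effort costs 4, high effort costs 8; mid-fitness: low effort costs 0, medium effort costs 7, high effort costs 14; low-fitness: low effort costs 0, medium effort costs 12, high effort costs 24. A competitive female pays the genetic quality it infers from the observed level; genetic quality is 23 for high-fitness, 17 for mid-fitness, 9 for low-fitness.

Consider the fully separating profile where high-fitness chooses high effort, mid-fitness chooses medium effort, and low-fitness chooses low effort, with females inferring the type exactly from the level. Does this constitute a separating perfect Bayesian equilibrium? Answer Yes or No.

Yes

Separating mating payoffs: high effort → 23, medium effort → 17, low effort → 9.
high-fitness (assigned high effort): low effort: 9 − 0 = 9; medium effort: 17 − 4 = 13; high effort: 23 − 8 = 15. high-fitness stays.
mid-fitness (assigned medium effort): low effort: 9 − 0 = 9; medium effort: 17 − 7 = 10; high effort: 23 − 14 = 9. mid-fitness stays.
low-fitness (assigned low effort): low effort: 9 − 0 = 9; medium effort: 17 − 12 = 5; high effort: 23 − 24 = -1. low-fitness stays.
Every type prefers its assigned level; separation holds.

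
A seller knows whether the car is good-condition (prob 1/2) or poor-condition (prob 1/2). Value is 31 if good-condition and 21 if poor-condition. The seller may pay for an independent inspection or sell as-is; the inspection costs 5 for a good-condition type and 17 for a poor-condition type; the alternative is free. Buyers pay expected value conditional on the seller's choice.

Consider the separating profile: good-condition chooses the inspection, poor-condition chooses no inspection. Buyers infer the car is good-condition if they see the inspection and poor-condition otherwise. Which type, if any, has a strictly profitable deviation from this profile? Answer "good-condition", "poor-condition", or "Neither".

Neither

The inspection pays 31; no inspection pays 21.
good-condition: assigned the inspection, nets 31 − 5 = 26; deviating to no inspection nets 21.
poor-condition: assigned no inspection, nets 21; deviating to the inspection nets 31 − 17 = 14.
Both types strictly prefer their assigned action; no profitable deviation.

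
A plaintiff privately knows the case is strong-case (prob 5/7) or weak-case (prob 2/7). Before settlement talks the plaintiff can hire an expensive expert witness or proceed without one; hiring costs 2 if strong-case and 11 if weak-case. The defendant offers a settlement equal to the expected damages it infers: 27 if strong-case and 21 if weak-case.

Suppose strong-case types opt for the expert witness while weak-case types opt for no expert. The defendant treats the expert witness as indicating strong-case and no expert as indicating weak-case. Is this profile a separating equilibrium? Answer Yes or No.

Under these beliefs, the expert witness earns settlement 27 and no expert earns settlement 21.
strong-case: the expert witness nets 27 − 2 = 25; no expert nets 21. strong-case prefers the expert witness.
weak-case: the expert witness nets 27 − 11 = 16; no expert nets 21. weak-case prefers no expert.
Neither type deviates, so the separating profile is an equilibrium.

Yes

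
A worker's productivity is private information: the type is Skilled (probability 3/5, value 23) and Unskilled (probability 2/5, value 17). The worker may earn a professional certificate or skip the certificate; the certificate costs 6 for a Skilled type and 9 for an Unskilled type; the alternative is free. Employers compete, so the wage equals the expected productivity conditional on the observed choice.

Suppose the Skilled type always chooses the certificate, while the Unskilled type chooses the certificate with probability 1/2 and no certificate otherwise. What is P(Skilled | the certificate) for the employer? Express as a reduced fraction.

3/4

P(the certificate) = (3/5)·1 + (2/5)·(1/2) = 4/5.
By Bayes' rule, P(Skilled | the certificate) = (3/5) / (4/5) = 3/4.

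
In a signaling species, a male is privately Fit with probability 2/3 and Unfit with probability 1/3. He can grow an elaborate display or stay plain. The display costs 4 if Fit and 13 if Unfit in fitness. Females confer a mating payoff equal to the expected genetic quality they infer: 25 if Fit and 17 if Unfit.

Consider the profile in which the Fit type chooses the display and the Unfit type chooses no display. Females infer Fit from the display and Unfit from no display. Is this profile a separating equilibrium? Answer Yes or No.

Yes

Under these beliefs, the display earns mating payoff 25 and no display earns mating payoff 17.
Fit: the display nets 25 − 4 = 21; no display nets 17. Fit prefers the display.
Unfit: the display nets 25 − 13 = 12; no display nets 17. Unfit prefers no display.
Neither type deviates, so the separating profile is an equilibrium.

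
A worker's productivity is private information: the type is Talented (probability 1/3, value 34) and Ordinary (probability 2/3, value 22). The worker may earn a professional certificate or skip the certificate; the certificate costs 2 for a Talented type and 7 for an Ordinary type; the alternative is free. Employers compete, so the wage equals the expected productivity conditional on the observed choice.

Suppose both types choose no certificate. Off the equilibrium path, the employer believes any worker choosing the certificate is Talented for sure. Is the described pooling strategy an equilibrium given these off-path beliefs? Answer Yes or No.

On path, the employer holds the prior and pays 1/3·34 + 2/3·22 = 26. Off path (the certificate), believing Talented, it pays 34.
Talented: no certificate nets 26; the certificate nets 34 − 2 = 32. Talented would deviate.
Ordinary: no certificate nets 26; the certificate nets 34 − 7 = 27. Ordinary would deviate.
A type deviates, so pooling fails.

No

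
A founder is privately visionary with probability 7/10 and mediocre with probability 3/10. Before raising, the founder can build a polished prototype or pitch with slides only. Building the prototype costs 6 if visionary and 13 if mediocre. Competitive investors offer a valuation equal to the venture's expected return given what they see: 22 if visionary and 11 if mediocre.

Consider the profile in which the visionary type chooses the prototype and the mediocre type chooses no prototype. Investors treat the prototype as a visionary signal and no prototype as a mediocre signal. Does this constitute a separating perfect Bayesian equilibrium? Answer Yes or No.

Under these beliefs, the prototype earns valuation 22 and no prototype earns valuation 11.
visionary: the prototype nets 22 − 6 = 16; no prototype nets 11. visionary prefers the prototype.
mediocre: the prototype nets 22 − 13 = 9; no prototype nets 11. mediocre prefers no prototype.
Neither type deviates, so the separating profile is an equilibrium.

Yes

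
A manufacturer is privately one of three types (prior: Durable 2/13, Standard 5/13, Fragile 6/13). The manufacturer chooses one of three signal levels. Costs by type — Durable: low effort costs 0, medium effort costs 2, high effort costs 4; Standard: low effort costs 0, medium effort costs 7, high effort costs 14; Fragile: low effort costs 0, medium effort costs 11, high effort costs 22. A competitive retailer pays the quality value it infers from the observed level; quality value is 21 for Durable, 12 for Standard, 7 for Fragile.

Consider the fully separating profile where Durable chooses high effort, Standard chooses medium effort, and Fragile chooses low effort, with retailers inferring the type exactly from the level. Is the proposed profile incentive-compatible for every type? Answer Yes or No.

Separating prices: high effort → 21, medium effort → 12, low effort → 7.
Durable (assigned high effort): low effort: 7 − 0 = 7; medium effort: 12 − 2 = 10; high effort: 21 − 4 = 17. Durable stays.
Standard (assigned medium effort): low effort: 7 − 0 = 7; medium effort: 12 − 7 = 5; high effort: 21 − 14 = 7. Standard prefers low effort.
Fragile (assigned low effort): low effort: 7 − 0 = 7; medium effort: 12 − 11 = 1; high effort: 21 − 22 = -1. Fragile stays.
At least one type deviates; the separating profile fails.

No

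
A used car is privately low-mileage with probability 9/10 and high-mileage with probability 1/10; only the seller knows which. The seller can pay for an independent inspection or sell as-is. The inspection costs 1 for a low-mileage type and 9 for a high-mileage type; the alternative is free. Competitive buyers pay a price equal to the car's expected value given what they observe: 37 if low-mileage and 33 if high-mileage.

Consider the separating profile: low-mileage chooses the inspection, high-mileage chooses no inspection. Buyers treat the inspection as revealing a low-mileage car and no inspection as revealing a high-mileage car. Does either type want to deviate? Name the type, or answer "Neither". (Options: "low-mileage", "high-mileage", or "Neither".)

Neither

The inspection pays 37; no inspection pays 33.
low-mileage: assigned the inspection, nets 37 − 1 = 36; deviating to no inspection nets 33.
high-mileage: assigned no inspection, nets 33; deviating to the inspection nets 37 − 9 = 28.
Both types strictly prefer their assigned action; no profitable deviation.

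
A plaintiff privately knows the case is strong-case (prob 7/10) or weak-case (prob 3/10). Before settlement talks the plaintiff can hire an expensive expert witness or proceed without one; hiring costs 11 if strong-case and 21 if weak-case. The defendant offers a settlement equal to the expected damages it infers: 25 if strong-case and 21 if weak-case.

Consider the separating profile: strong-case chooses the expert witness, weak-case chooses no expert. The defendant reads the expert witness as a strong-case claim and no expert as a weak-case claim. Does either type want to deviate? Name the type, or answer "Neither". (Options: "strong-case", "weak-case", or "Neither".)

The expert witness pays 25; no expert pays 21.
strong-case: assigned the expert witness, nets 25 − 11 = 14; deviating to no expert nets 21.
weak-case: assigned no expert, nets 21; deviating to the expert witness nets 25 − 21 = 4.
The strong-case type gains 7 by deviating.

strong-case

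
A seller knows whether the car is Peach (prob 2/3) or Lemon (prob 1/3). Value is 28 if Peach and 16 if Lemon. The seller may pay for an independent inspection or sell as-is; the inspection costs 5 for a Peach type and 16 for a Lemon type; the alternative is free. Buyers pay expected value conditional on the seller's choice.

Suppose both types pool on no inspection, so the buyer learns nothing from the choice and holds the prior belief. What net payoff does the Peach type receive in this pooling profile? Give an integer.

Pooled price = 2/3·28 + 1/3·16 = 24.
Peach pays no cost for no inspection, so net payoff = 24.

24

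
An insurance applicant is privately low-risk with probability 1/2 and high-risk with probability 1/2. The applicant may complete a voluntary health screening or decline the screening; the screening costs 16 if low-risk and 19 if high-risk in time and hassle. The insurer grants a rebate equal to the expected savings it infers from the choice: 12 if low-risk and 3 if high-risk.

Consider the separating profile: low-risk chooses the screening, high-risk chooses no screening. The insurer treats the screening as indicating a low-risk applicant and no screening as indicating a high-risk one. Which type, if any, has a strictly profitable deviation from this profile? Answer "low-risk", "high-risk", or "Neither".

low-risk

The screening pays 12; no screening pays 3.
low-risk: assigned the screening, nets 12 − 16 = -4; deviating to no screening nets 3.
high-risk: assigned no screening, nets 3; deviating to the screening nets 12 − 19 = -7.
The low-risk type gains 7 by deviating.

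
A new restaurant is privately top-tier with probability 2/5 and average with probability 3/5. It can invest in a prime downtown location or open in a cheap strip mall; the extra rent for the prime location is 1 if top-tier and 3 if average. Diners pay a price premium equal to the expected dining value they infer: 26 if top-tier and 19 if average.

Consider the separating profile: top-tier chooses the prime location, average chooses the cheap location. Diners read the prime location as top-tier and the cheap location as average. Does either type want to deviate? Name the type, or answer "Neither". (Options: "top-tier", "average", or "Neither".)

The prime location pays 26; the cheap location pays 19.
top-tier: assigned the prime location, nets 26 − 1 = 25; deviating to the cheap location nets 19.
average: assigned the cheap location, nets 19; deviating to the prime location nets 26 − 3 = 23.
The average type gains 4 by deviating.

average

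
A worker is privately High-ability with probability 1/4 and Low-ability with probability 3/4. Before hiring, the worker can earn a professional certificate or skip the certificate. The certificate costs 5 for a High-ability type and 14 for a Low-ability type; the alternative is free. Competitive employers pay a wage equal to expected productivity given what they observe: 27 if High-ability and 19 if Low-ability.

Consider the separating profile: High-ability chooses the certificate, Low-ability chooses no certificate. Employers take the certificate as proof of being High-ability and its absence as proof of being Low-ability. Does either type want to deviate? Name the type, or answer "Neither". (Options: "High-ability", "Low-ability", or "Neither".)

Neither

The certificate pays 27; no certificate pays 19.
High-ability: assigned the certificate, nets 27 − 5 = 22; deviating to no certificate nets 19.
Low-ability: assigned no certificate, nets 19; deviating to the certificate nets 27 − 14 = 13.
Both types strictly prefer their assigned action; no profitable deviation.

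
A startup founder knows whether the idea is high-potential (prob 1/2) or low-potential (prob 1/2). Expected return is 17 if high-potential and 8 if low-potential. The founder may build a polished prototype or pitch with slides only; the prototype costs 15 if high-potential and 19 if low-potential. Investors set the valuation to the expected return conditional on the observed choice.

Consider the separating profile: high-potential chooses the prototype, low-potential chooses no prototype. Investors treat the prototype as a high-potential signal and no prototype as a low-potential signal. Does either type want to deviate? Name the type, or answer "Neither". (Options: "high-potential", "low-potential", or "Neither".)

high-potential

The prototype pays 17; no prototype pays 8.
high-potential: assigned the prototype, nets 17 − 15 = 2; deviating to no prototype nets 8.
low-potential: assigned no prototype, nets 8; deviating to the prototype nets 17 − 19 = -2.
The high-potential type gains 6 by deviating.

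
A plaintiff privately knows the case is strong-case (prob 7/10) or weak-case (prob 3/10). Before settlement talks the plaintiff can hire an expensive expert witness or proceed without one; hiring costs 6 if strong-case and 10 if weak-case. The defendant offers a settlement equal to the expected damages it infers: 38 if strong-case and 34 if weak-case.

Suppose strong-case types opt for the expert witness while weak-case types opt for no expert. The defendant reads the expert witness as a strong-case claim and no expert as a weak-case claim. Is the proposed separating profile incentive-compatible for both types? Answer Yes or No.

No

Under these beliefs, the expert witness earns settlement 38 and no expert earns settlement 34.
strong-case: the expert witness nets 38 − 6 = 32; no expert nets 34. strong-case would deviate to no expert.
weak-case: the expert witness nets 38 − 10 = 28; no expert nets 34. weak-case prefers no expert.
strong-case has a profitable deviation, so the profile is not an equilibrium.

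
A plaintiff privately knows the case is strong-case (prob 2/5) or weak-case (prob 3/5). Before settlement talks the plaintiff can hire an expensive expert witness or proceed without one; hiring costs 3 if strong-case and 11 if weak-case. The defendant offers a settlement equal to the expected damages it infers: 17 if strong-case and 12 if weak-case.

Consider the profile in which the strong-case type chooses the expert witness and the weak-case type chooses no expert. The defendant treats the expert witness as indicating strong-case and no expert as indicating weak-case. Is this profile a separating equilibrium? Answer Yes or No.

Under these beliefs, the expert witness earns settlement 17 and no expert earns settlement 12.
strong-case: the expert witness nets 17 − 3 = 14; no expert nets 12. strong-case prefers the expert witness.
weak-case: the expert witness nets 17 − 11 = 6; no expert nets 12. weak-case prefers no expert.
Neither type deviates, so the separating profile is an equilibrium.

Yes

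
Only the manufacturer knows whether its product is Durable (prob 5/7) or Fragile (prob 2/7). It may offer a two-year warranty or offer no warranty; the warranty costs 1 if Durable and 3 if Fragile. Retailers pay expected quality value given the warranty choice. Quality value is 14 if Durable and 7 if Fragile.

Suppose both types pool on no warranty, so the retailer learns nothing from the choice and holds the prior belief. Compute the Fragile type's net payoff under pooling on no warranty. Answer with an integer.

12

Pooled price = 5/7·14 + 2/7·7 = 12.
Fragile pays no cost for no warranty, so net payoff = 12.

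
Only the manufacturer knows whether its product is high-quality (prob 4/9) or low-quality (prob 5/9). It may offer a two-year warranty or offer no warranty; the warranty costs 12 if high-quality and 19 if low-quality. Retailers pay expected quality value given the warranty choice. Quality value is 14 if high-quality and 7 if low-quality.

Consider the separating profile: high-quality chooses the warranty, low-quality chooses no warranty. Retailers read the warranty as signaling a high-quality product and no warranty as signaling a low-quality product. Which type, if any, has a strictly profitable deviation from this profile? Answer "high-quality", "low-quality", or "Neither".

high-quality

The warranty pays 14; no warranty pays 7.
high-quality: assigned the warranty, nets 14 − 12 = 2; deviating to no warranty nets 7.
low-quality: assigned no warranty, nets 7; deviating to the warranty nets 14 − 19 = -5.
The high-quality type gains 5 by deviating.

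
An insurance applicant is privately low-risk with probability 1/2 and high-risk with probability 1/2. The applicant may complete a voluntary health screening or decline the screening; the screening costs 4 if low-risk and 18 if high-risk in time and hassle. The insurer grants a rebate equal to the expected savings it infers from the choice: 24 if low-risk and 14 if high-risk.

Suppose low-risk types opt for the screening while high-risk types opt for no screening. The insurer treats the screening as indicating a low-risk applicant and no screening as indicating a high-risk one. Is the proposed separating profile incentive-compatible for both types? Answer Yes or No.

Yes

Under these beliefs, the screening earns rebate 24 and no screening earns rebate 14.
low-risk: the screening nets 24 − 4 = 20; no screening nets 14. low-risk prefers the screening.
high-risk: the screening nets 24 − 18 = 6; no screening nets 14. high-risk prefers no screening.
Neither type deviates, so the separating profile is an equilibrium.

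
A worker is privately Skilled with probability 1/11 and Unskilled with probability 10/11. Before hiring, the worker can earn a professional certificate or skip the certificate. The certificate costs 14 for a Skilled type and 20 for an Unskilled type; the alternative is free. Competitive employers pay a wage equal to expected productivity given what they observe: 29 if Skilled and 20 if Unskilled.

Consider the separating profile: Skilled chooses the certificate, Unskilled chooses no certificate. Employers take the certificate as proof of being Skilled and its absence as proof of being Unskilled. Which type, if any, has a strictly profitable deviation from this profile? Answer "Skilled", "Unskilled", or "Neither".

Skilled

The certificate pays 29; no certificate pays 20.
Skilled: assigned the certificate, nets 29 − 14 = 15; deviating to no certificate nets 20.
Unskilled: assigned no certificate, nets 20; deviating to the certificate nets 29 − 20 = 9.
The Skilled type gains 5 by deviating.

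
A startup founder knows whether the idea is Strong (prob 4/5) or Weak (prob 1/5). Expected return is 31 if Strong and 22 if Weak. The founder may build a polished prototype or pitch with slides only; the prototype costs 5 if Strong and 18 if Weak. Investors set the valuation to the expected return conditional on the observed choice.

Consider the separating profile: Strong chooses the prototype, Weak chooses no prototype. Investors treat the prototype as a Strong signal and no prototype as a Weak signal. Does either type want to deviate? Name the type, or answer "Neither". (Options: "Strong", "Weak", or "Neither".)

The prototype pays 31; no prototype pays 22.
Strong: assigned the prototype, nets 31 − 5 = 26; deviating to no prototype nets 22.
Weak: assigned no prototype, nets 22; deviating to the prototype nets 31 − 18 = 13.
Both types strictly prefer their assigned action; no profitable deviation.

Neither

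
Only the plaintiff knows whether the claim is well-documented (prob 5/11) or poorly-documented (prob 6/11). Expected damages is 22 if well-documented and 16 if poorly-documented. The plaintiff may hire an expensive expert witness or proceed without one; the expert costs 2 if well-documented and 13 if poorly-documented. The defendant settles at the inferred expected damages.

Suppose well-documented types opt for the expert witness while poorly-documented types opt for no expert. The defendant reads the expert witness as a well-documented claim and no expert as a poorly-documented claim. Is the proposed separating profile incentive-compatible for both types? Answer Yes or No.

Yes

Under these beliefs, the expert witness earns settlement 22 and no expert earns settlement 16.
well-documented: the expert witness nets 22 − 2 = 20; no expert nets 16. well-documented prefers the expert witness.
poorly-documented: the expert witness nets 22 − 13 = 9; no expert nets 16. poorly-documented prefers no expert.
Neither type deviates, so the separating profile is an equilibrium.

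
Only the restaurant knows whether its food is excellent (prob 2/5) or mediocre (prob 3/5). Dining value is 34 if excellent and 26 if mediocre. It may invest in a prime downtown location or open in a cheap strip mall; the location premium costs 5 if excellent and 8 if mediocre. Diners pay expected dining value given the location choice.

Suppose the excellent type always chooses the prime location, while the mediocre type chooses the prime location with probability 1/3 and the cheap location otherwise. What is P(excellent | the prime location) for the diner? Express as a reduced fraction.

P(the prime location) = (2/5)·1 + (3/5)·(1/3) = 3/5.
By Bayes' rule, P(excellent | the prime location) = (2/5) / (3/5) = 2/3.

2/3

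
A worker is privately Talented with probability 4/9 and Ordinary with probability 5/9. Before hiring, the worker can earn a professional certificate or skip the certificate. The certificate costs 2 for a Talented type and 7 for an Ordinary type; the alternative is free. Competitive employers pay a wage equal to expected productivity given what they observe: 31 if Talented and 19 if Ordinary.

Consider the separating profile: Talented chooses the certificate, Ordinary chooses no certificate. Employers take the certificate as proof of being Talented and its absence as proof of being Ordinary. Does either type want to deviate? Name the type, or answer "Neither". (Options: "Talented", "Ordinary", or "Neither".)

The certificate pays 31; no certificate pays 19.
Talented: assigned the certificate, nets 31 − 2 = 29; deviating to no certificate nets 19.
Ordinary: assigned no certificate, nets 19; deviating to the certificate nets 31 − 7 = 24.
The Ordinary type gains 5 by deviating.

Ordinary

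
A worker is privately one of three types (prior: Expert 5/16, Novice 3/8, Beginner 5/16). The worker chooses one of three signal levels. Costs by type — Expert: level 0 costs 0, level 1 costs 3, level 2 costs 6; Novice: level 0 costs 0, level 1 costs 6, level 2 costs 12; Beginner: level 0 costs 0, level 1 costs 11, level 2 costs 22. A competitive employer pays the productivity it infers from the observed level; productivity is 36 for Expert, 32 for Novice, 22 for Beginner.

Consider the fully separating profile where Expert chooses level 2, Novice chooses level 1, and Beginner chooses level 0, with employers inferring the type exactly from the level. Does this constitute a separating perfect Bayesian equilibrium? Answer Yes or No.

Separating wages: level 2 → 36, level 1 → 32, level 0 → 22.
Expert (assigned level 2): level 0: 22 − 0 = 22; level 1: 32 − 3 = 29; level 2: 36 − 6 = 30. Expert stays.
Novice (assigned level 1): level 0: 22 − 0 = 22; level 1: 32 − 6 = 26; level 2: 36 − 12 = 24. Novice stays.
Beginner (assigned level 0): level 0: 22 − 0 = 22; level 1: 32 − 11 = 21; level 2: 36 − 22 = 14. Beginner stays.
Every type prefers its assigned level; separation holds.

Yes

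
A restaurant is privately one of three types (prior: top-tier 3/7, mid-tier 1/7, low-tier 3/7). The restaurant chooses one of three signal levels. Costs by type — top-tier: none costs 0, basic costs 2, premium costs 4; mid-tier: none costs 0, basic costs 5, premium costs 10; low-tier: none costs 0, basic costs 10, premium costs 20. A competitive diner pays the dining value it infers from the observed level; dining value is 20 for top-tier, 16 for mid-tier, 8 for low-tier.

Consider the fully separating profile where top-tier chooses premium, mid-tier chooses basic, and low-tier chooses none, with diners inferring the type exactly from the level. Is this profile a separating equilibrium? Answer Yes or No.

Separating price premiums: premium → 20, basic → 16, none → 8.
top-tier (assigned premium): none: 8 − 0 = 8; basic: 16 − 2 = 14; premium: 20 − 4 = 16. top-tier stays.
mid-tier (assigned basic): none: 8 − 0 = 8; basic: 16 − 5 = 11; premium: 20 − 10 = 10. mid-tier stays.
low-tier (assigned none): none: 8 − 0 = 8; basic: 16 − 10 = 6; premium: 20 − 20 = 0. low-tier stays.
Every type prefers its assigned level; separation holds.

Yes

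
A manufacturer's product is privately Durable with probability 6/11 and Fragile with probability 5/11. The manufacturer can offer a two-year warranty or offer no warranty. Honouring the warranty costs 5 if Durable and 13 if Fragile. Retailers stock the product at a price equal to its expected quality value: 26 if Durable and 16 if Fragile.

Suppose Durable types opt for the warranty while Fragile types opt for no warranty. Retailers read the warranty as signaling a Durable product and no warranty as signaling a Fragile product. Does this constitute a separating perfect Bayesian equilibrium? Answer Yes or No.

Yes

Under these beliefs, the warranty earns price 26 and no warranty earns price 16.
Durable: the warranty nets 26 − 5 = 21; no warranty nets 16. Durable prefers the warranty.
Fragile: the warranty nets 26 − 13 = 13; no warranty nets 16. Fragile prefers no warranty.
Neither type deviates, so the separating profile is an equilibrium.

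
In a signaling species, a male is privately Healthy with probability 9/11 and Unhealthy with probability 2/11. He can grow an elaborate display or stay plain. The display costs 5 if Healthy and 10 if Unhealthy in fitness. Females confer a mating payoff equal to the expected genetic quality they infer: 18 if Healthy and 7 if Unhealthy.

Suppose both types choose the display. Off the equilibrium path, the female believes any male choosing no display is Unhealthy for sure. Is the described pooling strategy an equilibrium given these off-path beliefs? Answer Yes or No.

No

On path, the female holds the prior and pays 9/11·18 + 2/11·7 = 16. Off path (no display), believing Unhealthy, it pays 7.
Healthy: the display nets 16 − 5 = 11; no display nets 7. Healthy stays.
Unhealthy: the display nets 16 − 10 = 6; no display nets 7. Unhealthy would deviate.
A type deviates, so pooling fails.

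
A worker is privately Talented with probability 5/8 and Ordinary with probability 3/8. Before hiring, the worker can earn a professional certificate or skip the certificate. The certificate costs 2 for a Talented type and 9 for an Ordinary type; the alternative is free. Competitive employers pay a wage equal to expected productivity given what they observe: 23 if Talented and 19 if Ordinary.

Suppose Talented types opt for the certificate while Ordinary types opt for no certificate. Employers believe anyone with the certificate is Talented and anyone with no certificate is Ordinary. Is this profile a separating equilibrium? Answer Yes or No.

Yes

Under these beliefs, the certificate earns wage 23 and no certificate earns wage 19.
Talented: the certificate nets 23 − 2 = 21; no certificate nets 19. Talented prefers the certificate.
Ordinary: the certificate nets 23 − 9 = 14; no certificate nets 19. Ordinary prefers no certificate.
Neither type deviates, so the separating profile is an equilibrium.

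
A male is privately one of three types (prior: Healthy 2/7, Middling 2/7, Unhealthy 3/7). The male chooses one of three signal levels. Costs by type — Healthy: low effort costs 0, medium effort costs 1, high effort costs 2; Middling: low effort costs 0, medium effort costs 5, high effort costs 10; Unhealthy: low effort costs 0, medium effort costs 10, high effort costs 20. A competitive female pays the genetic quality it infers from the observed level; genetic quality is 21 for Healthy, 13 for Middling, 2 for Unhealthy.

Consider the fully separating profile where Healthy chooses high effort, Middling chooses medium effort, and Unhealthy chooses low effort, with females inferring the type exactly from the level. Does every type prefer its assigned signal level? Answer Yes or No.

Separating mating payoffs: high effort → 21, medium effort → 13, low effort → 2.
Healthy (assigned high effort): low effort: 2 − 0 = 2; medium effort: 13 − 1 = 12; high effort: 21 − 2 = 19. Healthy stays.
Middling (assigned medium effort): low effort: 2 − 0 = 2; medium effort: 13 − 5 = 8; high effort: 21 − 10 = 11. Middling prefers high effort.
Unhealthy (assigned low effort): low effort: 2 − 0 = 2; medium effort: 13 − 10 = 3; high effort: 21 − 20 = 1. Unhealthy prefers medium effort.
At least one type deviates; the separating profile fails.

No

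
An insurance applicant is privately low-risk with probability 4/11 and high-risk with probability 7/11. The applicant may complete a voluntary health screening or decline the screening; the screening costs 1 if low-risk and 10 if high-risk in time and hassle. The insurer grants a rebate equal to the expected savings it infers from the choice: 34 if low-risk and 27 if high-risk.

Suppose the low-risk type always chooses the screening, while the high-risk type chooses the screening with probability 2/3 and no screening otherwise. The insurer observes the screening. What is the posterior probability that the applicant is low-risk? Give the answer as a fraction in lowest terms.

P(the screening) = (4/11)·1 + (7/11)·(2/3) = 26/33.
By Bayes' rule, P(low-risk | the screening) = (4/11) / (26/33) = 6/13.

6/13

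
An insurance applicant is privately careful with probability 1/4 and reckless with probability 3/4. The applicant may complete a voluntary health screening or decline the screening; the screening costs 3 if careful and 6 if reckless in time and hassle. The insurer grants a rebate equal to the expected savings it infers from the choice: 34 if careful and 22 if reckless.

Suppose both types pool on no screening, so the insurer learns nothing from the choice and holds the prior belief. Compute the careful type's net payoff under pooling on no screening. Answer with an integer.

25

Pooled rebate = 1/4·34 + 3/4·22 = 25.
careful pays no cost for no screening, so net payoff = 25.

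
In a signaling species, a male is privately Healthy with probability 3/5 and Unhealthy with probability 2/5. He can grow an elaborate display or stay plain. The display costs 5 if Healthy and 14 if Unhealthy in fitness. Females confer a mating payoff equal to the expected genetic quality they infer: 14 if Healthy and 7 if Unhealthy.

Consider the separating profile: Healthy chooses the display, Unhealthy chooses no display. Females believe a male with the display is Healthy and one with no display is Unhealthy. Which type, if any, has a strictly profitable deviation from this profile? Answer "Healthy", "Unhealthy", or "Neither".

Neither

The display pays 14; no display pays 7.
Healthy: assigned the display, nets 14 − 5 = 9; deviating to no display nets 7.
Unhealthy: assigned no display, nets 7; deviating to the display nets 14 − 14 = 0.
Both types strictly prefer their assigned action; no profitable deviation.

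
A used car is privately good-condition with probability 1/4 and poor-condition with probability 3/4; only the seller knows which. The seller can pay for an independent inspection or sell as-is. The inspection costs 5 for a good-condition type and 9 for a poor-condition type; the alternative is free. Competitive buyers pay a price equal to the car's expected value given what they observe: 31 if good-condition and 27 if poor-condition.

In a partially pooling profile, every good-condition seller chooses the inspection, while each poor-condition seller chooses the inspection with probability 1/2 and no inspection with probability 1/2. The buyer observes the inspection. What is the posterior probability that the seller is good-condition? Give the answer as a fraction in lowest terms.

2/5

P(the inspection) = (1/4)·1 + (3/4)·(1/2) = 5/8.
By Bayes' rule, P(good-condition | the inspection) = (1/4) / (5/8) = 2/5.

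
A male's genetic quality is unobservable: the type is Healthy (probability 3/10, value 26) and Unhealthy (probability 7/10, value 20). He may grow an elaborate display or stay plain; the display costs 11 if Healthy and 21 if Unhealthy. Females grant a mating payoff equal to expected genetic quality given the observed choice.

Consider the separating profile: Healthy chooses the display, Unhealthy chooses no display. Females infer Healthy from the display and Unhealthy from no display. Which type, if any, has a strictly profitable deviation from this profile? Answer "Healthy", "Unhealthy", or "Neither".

The display pays 26; no display pays 20.
Healthy: assigned the display, nets 26 − 11 = 15; deviating to no display nets 20.
Unhealthy: assigned no display, nets 20; deviating to the display nets 26 − 21 = 5.
The Healthy type gains 5 by deviating.

Healthy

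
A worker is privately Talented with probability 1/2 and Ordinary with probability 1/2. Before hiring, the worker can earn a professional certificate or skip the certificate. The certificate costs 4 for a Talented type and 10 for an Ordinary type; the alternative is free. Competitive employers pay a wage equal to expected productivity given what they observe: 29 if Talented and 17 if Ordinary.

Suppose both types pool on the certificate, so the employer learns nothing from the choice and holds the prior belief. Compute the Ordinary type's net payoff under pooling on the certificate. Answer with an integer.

13

Pooled wage = 1/2·29 + 1/2·17 = 23.
Ordinary pays cost 10 for the certificate, so net payoff = 23 − 10 = 13.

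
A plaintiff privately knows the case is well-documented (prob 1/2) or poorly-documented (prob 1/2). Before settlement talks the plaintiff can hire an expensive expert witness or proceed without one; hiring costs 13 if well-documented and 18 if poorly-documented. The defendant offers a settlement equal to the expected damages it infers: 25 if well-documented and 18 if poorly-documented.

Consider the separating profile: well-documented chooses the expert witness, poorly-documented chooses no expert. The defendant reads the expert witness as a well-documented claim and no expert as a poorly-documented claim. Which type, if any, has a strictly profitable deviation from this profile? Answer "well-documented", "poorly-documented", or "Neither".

well-documented

The expert witness pays 25; no expert pays 18.
well-documented: assigned the expert witness, nets 25 − 13 = 12; deviating to no expert nets 18.
poorly-documented: assigned no expert, nets 18; deviating to the expert witness nets 25 − 18 = 7.
The well-documented type gains 6 by deviating.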